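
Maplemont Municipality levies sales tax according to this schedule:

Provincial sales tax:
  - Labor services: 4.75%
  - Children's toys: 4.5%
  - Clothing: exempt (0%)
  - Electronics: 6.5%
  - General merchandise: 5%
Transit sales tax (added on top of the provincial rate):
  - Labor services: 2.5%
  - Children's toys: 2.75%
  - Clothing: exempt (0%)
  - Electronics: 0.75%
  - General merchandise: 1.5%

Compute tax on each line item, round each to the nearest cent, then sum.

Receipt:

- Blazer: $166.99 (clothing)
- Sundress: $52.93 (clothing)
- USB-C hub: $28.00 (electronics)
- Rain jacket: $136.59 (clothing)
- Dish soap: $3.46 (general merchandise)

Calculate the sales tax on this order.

Blazer $166.99: clothing → 0% + 0% transit = 0% → $0.00
Sundress $52.93: clothing → 0% + 0% transit = 0% → $0.00
USB-C hub $28.00: electronics → 6.5% + 0.75% transit = 7.25% → $2.03
Rain jacket $136.59: clothing → 0% + 0% transit = 0% → $0.00
Dish soap $3.46: general merchandise → 5% + 1.5% transit = 6.5% → $0.22
Total tax = $2.03 + $0.22 = $2.25

$2.25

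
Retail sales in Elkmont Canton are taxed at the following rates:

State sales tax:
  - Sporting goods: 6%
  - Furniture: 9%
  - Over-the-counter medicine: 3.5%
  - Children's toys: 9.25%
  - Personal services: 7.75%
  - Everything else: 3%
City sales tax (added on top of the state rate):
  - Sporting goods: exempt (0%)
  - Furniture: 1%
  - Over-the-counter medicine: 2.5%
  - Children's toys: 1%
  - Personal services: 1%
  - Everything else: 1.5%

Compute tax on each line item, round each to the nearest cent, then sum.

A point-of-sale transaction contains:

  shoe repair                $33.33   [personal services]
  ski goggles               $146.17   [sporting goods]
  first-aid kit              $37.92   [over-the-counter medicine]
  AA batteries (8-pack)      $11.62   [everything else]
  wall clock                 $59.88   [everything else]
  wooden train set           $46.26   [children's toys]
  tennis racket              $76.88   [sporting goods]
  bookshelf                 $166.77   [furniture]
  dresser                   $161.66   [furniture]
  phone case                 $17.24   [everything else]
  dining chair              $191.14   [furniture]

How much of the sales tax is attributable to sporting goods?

$13.38

Ski goggles $146.17: sporting goods → 6% + 0% city = 6% → $8.77
Tennis racket $76.88: sporting goods → 6% + 0% city = 6% → $4.61
Tax on sporting goods = $8.77 + $4.61 = $13.38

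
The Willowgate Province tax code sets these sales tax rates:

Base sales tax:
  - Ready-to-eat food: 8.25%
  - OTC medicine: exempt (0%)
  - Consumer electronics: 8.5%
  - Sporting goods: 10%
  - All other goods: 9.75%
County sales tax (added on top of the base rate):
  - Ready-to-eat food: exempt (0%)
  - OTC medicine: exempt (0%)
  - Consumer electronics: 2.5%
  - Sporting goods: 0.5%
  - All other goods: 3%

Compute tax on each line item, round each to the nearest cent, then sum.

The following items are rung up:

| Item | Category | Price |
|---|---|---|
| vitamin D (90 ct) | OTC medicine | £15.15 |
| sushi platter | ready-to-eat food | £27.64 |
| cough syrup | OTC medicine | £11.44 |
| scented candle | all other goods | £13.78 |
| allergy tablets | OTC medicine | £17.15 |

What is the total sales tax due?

Vitamin D (90 ct) £15.15: OTC medicine → 0% + 0% county = 0% → £0.00
Sushi platter £27.64: ready-to-eat food → 8.25% + 0% county = 8.25% → £2.28
Cough syrup £11.44: OTC medicine → 0% + 0% county = 0% → £0.00
Scented candle £13.78: all other goods → 9.75% + 3% county = 12.75% → £1.76
Allergy tablets £17.15: OTC medicine → 0% + 0% county = 0% → £0.00
Total tax = £2.28 + £1.76 = £4.04

£4.04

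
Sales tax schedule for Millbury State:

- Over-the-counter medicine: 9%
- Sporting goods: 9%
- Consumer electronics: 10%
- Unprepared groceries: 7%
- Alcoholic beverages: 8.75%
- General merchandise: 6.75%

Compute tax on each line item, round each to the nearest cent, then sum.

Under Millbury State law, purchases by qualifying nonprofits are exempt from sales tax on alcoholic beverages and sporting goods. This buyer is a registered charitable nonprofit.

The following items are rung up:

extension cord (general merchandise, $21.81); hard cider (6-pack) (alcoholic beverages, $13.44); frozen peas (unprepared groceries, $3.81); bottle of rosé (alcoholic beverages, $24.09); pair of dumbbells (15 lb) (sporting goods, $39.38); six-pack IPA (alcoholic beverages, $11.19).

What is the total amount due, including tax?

$115.46

Extension cord $21.81: general merchandise → 6.75% → $1.47
Hard cider (6-pack) $13.44: alcoholic beverages, buyer-exempt → 0% → $0.00
Frozen peas $3.81: unprepared groceries → 7% → $0.27
Bottle of rosé $24.09: alcoholic beverages, buyer-exempt → 0% → $0.00
Pair of dumbbells (15 lb) $39.38: sporting goods, buyer-exempt → 0% → $0.00
Six-pack IPA $11.19: alcoholic beverages, buyer-exempt → 0% → $0.00
Subtotal = $113.72; tax = $1.74; total due = $115.46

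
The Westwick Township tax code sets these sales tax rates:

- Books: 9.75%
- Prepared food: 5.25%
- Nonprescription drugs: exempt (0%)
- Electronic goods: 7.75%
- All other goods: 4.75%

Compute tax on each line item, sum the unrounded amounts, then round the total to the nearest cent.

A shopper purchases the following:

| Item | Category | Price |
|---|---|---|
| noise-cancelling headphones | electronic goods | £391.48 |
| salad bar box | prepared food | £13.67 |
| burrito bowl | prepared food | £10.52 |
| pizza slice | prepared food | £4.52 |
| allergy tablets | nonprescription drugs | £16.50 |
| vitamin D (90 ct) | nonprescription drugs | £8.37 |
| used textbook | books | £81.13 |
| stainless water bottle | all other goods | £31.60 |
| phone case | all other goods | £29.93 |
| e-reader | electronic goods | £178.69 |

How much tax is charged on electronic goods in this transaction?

Noise-cancelling headphones £391.48: electronic goods → 7.75% → £30.3397
E-reader £178.69: electronic goods → 7.75% → £13.848475
Tax on electronic goods: unrounded sum = £44.188175 → £44.19

£44.19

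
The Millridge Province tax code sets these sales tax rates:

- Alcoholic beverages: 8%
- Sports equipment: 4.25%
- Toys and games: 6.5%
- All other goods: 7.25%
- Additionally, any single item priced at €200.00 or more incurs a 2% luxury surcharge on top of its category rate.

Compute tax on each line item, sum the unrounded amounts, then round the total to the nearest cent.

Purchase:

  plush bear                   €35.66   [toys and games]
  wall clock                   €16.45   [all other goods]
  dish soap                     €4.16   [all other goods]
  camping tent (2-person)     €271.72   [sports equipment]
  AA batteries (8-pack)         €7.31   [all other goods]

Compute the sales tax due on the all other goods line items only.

Wall clock €16.45: all other goods → 7.25% → €1.192625
Dish soap €4.16: all other goods → 7.25% → €0.3016
AA batteries (8-pack) €7.31: all other goods → 7.25% → €0.529975
Tax on all other goods: unrounded sum = €2.0242 → €2.02

€2.02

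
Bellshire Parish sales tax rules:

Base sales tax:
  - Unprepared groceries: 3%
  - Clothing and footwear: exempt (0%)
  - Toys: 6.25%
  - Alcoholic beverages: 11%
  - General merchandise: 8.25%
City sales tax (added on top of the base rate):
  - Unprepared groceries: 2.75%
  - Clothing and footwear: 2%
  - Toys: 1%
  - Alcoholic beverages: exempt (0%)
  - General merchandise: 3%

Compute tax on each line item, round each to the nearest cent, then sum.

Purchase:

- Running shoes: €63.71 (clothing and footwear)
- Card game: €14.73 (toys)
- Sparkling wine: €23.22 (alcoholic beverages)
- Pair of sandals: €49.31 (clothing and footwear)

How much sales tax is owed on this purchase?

€5.88

Running shoes €63.71: clothing and footwear → 0% + 2% city = 2% → €1.27
Card game €14.73: toys → 6.25% + 1% city = 7.25% → €1.07
Sparkling wine €23.22: alcoholic beverages → 11% + 0% city = 11% → €2.55
Pair of sandals €49.31: clothing and footwear → 0% + 2% city = 2% → €0.99
Total tax = €1.27 + €1.07 + €2.55 + €0.99 = €5.88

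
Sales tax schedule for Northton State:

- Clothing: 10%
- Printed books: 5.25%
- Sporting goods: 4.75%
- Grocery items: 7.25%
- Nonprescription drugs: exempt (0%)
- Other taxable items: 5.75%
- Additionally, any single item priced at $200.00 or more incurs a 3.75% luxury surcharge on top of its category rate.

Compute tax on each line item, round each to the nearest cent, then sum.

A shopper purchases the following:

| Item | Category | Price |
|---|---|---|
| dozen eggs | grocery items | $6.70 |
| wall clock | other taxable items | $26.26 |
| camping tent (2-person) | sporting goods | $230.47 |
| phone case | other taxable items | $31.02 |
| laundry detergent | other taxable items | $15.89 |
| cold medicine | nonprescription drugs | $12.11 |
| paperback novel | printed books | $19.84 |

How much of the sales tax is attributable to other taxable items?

Wall clock $26.26: other taxable items → 5.75% → $1.51
Phone case $31.02: other taxable items → 5.75% → $1.78
Laundry detergent $15.89: other taxable items → 5.75% → $0.91
Tax on other taxable items = $1.51 + $1.78 + $0.91 = $4.20

$4.20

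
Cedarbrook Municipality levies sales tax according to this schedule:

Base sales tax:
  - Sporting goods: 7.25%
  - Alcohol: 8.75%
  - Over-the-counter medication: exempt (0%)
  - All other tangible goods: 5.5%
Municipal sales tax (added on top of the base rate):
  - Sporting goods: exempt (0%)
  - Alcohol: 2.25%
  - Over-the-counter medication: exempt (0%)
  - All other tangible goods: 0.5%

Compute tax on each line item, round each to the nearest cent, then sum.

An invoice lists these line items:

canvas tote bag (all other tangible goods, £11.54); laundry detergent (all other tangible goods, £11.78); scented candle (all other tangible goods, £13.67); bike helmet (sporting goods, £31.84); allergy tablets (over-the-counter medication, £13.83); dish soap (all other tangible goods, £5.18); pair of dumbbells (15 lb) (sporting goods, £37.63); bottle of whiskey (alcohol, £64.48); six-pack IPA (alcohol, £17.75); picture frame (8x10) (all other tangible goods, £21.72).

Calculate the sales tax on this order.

Canvas tote bag £11.54: all other tangible goods → 5.5% + 0.5% municipal = 6% → £0.69
Laundry detergent £11.78: all other tangible goods → 5.5% + 0.5% municipal = 6% → £0.71
Scented candle £13.67: all other tangible goods → 5.5% + 0.5% municipal = 6% → £0.82
Bike helmet £31.84: sporting goods → 7.25% + 0% municipal = 7.25% → £2.31
Allergy tablets £13.83: over-the-counter medication → 0% + 0% municipal = 0% → £0.00
Dish soap £5.18: all other tangible goods → 5.5% + 0.5% municipal = 6% → £0.31
Pair of dumbbells (15 lb) £37.63: sporting goods → 7.25% + 0% municipal = 7.25% → £2.73
Bottle of whiskey £64.48: alcohol → 8.75% + 2.25% municipal = 11% → £7.09
Six-pack IPA £17.75: alcohol → 8.75% + 2.25% municipal = 11% → £1.95
Picture frame (8x10) £21.72: all other tangible goods → 5.5% + 0.5% municipal = 6% → £1.30
Total tax = £0.69 + £0.71 + £0.82 + £2.31 + £0.31 + £2.73 + £7.09 + £1.95 + £1.30 = £17.91

£17.91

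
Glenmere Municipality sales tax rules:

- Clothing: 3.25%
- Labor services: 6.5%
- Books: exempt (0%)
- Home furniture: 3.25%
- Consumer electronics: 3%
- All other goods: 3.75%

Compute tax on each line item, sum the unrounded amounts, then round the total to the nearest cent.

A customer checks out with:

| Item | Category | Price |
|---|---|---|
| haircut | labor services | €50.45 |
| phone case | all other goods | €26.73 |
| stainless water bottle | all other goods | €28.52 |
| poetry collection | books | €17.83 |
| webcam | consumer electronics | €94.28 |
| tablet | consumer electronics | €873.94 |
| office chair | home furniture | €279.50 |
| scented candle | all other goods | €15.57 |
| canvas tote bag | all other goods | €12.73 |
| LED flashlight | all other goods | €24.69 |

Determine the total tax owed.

€45.47

Haircut €50.45: labor services → 6.5% → €3.27925
Phone case €26.73: all other goods → 3.75% → €1.002375
Stainless water bottle €28.52: all other goods → 3.75% → €1.0695
Poetry collection €17.83: books → 0% → €0.00
Webcam €94.28: consumer electronics → 3% → €2.8284
Tablet €873.94: consumer electronics → 3% → €26.2182
Office chair €279.50: home furniture → 3.25% → €9.08375
Scented candle €15.57: all other goods → 3.75% → €0.583875
Canvas tote bag €12.73: all other goods → 3.75% → €0.477375
LED flashlight €24.69: all other goods → 3.75% → €0.925875
Unrounded tax sum = €45.4686 → €45.47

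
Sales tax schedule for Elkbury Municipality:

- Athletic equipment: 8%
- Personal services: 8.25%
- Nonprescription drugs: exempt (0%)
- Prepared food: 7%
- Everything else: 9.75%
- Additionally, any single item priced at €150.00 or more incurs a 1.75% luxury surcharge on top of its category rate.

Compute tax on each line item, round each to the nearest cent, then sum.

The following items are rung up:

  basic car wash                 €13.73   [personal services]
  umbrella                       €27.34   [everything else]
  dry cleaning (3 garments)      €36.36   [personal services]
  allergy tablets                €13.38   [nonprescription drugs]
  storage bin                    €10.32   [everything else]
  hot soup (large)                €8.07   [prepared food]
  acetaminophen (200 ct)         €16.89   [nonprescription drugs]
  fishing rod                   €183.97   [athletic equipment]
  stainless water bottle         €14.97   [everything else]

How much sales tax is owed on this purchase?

Basic car wash €13.73: personal services → 8.25% → €1.13
Umbrella €27.34: everything else → 9.75% → €2.67
Dry cleaning (3 garments) €36.36: personal services → 8.25% → €3.00
Allergy tablets €13.38: nonprescription drugs → 0% → €0.00
Storage bin €10.32: everything else → 9.75% → €1.01
Hot soup (large) €8.07: prepared food → 7% → €0.56
Acetaminophen (200 ct) €16.89: nonprescription drugs → 0% → €0.00
Fishing rod €183.97: athletic equipment → 8% + 1.75% surcharge = 9.75% → €17.94
Stainless water bottle €14.97: everything else → 9.75% → €1.46
Total tax = €1.13 + €2.67 + €3.00 + €1.01 + €0.56 + €17.94 + €1.46 = €27.77

€27.77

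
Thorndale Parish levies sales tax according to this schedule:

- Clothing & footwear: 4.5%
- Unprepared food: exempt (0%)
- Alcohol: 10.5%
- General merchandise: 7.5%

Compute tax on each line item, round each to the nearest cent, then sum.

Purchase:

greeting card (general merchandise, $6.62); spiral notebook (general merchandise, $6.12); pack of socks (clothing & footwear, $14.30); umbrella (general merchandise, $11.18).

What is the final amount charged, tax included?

$40.66

Greeting card $6.62: general merchandise → 7.5% → $0.50
Spiral notebook $6.12: general merchandise → 7.5% → $0.46
Pack of socks $14.30: clothing & footwear → 4.5% → $0.64
Umbrella $11.18: general merchandise → 7.5% → $0.84
Subtotal = $38.22; tax = $2.44; total due = $40.66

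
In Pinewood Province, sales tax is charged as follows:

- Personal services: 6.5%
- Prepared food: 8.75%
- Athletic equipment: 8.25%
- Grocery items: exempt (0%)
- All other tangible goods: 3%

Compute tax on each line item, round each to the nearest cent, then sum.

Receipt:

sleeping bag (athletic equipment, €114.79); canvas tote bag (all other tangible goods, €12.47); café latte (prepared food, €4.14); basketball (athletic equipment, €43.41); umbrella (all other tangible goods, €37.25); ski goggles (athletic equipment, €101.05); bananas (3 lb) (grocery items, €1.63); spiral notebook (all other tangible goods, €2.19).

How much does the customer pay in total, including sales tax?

€340.24

Sleeping bag €114.79: athletic equipment → 8.25% → €9.47
Canvas tote bag €12.47: all other tangible goods → 3% → €0.37
Café latte €4.14: prepared food → 8.75% → €0.36
Basketball €43.41: athletic equipment → 8.25% → €3.58
Umbrella €37.25: all other tangible goods → 3% → €1.12
Ski goggles €101.05: athletic equipment → 8.25% → €8.34
Bananas (3 lb) €1.63: grocery items → 0% → €0.00
Spiral notebook €2.19: all other tangible goods → 3% → €0.07
Subtotal = €316.93; tax = €23.31; total due = €340.24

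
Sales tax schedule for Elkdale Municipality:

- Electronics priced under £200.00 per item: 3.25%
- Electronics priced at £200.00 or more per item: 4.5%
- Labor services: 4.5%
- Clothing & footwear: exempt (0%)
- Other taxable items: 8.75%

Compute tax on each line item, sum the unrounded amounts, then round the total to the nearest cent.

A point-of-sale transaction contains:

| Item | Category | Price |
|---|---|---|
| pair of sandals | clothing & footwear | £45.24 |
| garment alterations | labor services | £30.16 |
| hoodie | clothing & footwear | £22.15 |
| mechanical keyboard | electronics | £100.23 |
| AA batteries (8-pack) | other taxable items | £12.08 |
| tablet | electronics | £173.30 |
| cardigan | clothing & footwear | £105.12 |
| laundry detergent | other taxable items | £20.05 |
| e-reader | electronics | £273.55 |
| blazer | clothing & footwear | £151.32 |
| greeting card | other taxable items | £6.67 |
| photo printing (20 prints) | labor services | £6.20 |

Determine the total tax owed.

£26.23

Pair of sandals £45.24: clothing & footwear → 0% → £0.00
Garment alterations £30.16: labor services → 4.5% → £1.3572
Hoodie £22.15: clothing & footwear → 0% → £0.00
Mechanical keyboard £100.23: electronics, under £200.00 → 3.25% → £3.257475
AA batteries (8-pack) £12.08: other taxable items → 8.75% → £1.057
Tablet £173.30: electronics, under £200.00 → 3.25% → £5.63225
Cardigan £105.12: clothing & footwear → 0% → £0.00
Laundry detergent £20.05: other taxable items → 8.75% → £1.754375
E-reader £273.55: electronics, £200.00 or more → 4.5% → £12.30975
Blazer £151.32: clothing & footwear → 0% → £0.00
Greeting card £6.67: other taxable items → 8.75% → £0.583625
Photo printing (20 prints) £6.20: labor services → 4.5% → £0.279
Unrounded tax sum = £26.230675 → £26.23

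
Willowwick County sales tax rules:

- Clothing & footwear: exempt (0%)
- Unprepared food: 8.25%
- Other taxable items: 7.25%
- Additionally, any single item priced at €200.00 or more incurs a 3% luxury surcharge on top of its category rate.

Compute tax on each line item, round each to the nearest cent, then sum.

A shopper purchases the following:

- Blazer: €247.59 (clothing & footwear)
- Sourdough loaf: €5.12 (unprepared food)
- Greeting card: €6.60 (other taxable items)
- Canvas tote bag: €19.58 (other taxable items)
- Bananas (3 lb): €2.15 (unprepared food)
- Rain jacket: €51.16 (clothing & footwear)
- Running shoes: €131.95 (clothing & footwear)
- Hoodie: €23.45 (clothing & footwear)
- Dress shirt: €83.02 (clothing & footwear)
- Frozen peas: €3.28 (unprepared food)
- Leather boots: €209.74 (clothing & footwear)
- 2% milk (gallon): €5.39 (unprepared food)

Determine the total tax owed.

Blazer €247.59: clothing & footwear → 0% + 3% surcharge = 3% → €7.43
Sourdough loaf €5.12: unprepared food → 8.25% → €0.42
Greeting card €6.60: other taxable items → 7.25% → €0.48
Canvas tote bag €19.58: other taxable items → 7.25% → €1.42
Bananas (3 lb) €2.15: unprepared food → 8.25% → €0.18
Rain jacket €51.16: clothing & footwear → 0% → €0.00
Running shoes €131.95: clothing & footwear → 0% → €0.00
Hoodie €23.45: clothing & footwear → 0% → €0.00
Dress shirt €83.02: clothing & footwear → 0% → €0.00
Frozen peas €3.28: unprepared food → 8.25% → €0.27
Leather boots €209.74: clothing & footwear → 0% + 3% surcharge = 3% → €6.29
2% milk (gallon) €5.39: unprepared food → 8.25% → €0.44
Total tax = €7.43 + €0.42 + €0.48 + €1.42 + €0.18 + €0.27 + €6.29 + €0.44 = €16.93

€16.93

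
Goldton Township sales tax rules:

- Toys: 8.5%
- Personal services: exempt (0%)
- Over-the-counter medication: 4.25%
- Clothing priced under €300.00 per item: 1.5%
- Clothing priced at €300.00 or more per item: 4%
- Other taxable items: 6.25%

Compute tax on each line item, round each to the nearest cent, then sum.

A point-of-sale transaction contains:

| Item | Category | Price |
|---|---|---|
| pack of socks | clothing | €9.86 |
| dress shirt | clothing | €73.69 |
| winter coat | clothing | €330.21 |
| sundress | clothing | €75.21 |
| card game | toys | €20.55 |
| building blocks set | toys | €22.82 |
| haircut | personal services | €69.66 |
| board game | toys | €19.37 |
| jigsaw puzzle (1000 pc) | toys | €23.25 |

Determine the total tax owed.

Pack of socks €9.86: clothing, under €300.00 → 1.5% → €0.15
Dress shirt €73.69: clothing, under €300.00 → 1.5% → €1.11
Winter coat €330.21: clothing, €300.00 or more → 4% → €13.21
Sundress €75.21: clothing, under €300.00 → 1.5% → €1.13
Card game €20.55: toys → 8.5% → €1.75
Building blocks set €22.82: toys → 8.5% → €1.94
Haircut €69.66: personal services → 0% → €0.00
Board game €19.37: toys → 8.5% → €1.65
Jigsaw puzzle (1000 pc) €23.25: toys → 8.5% → €1.98
Total tax = €0.15 + €1.11 + €13.21 + €1.13 + €1.75 + €1.94 + €1.65 + €1.98 = €22.92

€22.92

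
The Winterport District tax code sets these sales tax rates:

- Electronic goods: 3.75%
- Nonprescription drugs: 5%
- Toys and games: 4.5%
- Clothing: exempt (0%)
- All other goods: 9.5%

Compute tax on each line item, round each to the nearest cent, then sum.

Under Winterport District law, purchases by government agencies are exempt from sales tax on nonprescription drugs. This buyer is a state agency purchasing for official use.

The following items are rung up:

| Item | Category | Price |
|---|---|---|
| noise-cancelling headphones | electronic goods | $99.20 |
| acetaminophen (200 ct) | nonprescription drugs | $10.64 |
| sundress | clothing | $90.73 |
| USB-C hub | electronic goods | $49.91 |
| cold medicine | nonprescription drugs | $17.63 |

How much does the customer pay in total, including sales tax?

$273.70

Noise-cancelling headphones $99.20: electronic goods → 3.75% → $3.72
Acetaminophen (200 ct) $10.64: nonprescription drugs, buyer-exempt → 0% → $0.00
Sundress $90.73: clothing → 0% → $0.00
USB-C hub $49.91: electronic goods → 3.75% → $1.87
Cold medicine $17.63: nonprescription drugs, buyer-exempt → 0% → $0.00
Subtotal = $268.11; tax = $5.59; total due = $273.70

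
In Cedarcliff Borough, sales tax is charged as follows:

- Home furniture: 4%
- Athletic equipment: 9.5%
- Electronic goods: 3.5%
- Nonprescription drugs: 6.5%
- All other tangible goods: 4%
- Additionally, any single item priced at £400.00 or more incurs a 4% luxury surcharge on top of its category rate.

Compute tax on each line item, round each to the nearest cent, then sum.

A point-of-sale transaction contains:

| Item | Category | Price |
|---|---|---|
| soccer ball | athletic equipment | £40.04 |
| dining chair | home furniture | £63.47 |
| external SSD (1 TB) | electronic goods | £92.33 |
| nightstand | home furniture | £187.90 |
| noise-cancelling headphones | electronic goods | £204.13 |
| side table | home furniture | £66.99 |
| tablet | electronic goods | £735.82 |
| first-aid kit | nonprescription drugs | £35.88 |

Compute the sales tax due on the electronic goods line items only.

External SSD (1 TB) £92.33: electronic goods → 3.5% → £3.23
Noise-cancelling headphones £204.13: electronic goods → 3.5% → £7.14
Tablet £735.82: electronic goods → 3.5% + 4% surcharge = 7.5% → £55.19
Tax on electronic goods = £3.23 + £7.14 + £55.19 = £65.56

£65.56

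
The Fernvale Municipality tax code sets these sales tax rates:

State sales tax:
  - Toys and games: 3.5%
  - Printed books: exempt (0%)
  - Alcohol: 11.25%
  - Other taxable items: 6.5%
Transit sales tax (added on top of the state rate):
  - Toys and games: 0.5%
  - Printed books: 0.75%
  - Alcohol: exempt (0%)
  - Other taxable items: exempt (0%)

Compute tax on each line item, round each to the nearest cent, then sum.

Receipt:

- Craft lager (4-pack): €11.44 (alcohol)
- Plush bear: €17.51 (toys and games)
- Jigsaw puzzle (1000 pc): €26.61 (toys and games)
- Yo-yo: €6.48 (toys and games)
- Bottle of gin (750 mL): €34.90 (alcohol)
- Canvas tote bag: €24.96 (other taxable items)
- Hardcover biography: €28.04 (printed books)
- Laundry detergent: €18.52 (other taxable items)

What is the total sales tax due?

€10.27

Craft lager (4-pack) €11.44: alcohol → 11.25% + 0% transit = 11.25% → €1.29
Plush bear €17.51: toys and games → 3.5% + 0.5% transit = 4% → €0.70
Jigsaw puzzle (1000 pc) €26.61: toys and games → 3.5% + 0.5% transit = 4% → €1.06
Yo-yo €6.48: toys and games → 3.5% + 0.5% transit = 4% → €0.26
Bottle of gin (750 mL) €34.90: alcohol → 11.25% + 0% transit = 11.25% → €3.93
Canvas tote bag €24.96: other taxable items → 6.5% + 0% transit = 6.5% → €1.62
Hardcover biography €28.04: printed books → 0% + 0.75% transit = 0.75% → €0.21
Laundry detergent €18.52: other taxable items → 6.5% + 0% transit = 6.5% → €1.20
Total tax = €1.29 + €0.70 + €1.06 + €0.26 + €3.93 + €1.62 + €0.21 + €1.20 = €10.27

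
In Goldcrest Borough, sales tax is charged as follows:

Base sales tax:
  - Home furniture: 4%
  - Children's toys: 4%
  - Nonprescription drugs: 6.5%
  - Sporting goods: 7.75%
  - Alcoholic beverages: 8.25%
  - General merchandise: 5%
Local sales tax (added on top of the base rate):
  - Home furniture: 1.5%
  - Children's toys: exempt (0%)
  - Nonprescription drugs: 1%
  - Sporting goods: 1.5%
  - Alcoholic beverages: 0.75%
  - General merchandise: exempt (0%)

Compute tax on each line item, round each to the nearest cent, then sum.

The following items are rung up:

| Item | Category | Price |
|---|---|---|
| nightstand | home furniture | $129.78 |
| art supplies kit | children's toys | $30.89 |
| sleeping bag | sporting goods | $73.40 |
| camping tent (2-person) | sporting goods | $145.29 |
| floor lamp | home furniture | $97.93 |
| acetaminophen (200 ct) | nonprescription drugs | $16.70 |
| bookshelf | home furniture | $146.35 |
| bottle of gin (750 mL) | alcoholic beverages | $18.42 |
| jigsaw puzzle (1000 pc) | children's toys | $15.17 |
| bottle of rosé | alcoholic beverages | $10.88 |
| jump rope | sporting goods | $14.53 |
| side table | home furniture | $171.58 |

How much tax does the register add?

Nightstand $129.78: home furniture → 4% + 1.5% local = 5.5% → $7.14
Art supplies kit $30.89: children's toys → 4% + 0% local = 4% → $1.24
Sleeping bag $73.40: sporting goods → 7.75% + 1.5% local = 9.25% → $6.79
Camping tent (2-person) $145.29: sporting goods → 7.75% + 1.5% local = 9.25% → $13.44
Floor lamp $97.93: home furniture → 4% + 1.5% local = 5.5% → $5.39
Acetaminophen (200 ct) $16.70: nonprescription drugs → 6.5% + 1% local = 7.5% → $1.25
Bookshelf $146.35: home furniture → 4% + 1.5% local = 5.5% → $8.05
Bottle of gin (750 mL) $18.42: alcoholic beverages → 8.25% + 0.75% local = 9% → $1.66
Jigsaw puzzle (1000 pc) $15.17: children's toys → 4% + 0% local = 4% → $0.61
Bottle of rosé $10.88: alcoholic beverages → 8.25% + 0.75% local = 9% → $0.98
Jump rope $14.53: sporting goods → 7.75% + 1.5% local = 9.25% → $1.34
Side table $171.58: home furniture → 4% + 1.5% local = 5.5% → $9.44
Total tax = $7.14 + $1.24 + $6.79 + $13.44 + $5.39 + $1.25 + $8.05 + $1.66 + $0.61 + $0.98 + $1.34 + $9.44 = $57.33

$57.33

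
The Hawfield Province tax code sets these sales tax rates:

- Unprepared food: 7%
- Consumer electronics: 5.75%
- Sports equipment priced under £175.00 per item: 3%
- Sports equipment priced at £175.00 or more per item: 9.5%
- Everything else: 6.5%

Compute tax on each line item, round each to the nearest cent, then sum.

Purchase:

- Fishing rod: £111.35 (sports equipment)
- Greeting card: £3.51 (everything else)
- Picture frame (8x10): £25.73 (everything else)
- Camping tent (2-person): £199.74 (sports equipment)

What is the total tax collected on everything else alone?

Greeting card £3.51: everything else → 6.5% → £0.23
Picture frame (8x10) £25.73: everything else → 6.5% → £1.67
Tax on everything else = £0.23 + £1.67 = £1.90

£1.90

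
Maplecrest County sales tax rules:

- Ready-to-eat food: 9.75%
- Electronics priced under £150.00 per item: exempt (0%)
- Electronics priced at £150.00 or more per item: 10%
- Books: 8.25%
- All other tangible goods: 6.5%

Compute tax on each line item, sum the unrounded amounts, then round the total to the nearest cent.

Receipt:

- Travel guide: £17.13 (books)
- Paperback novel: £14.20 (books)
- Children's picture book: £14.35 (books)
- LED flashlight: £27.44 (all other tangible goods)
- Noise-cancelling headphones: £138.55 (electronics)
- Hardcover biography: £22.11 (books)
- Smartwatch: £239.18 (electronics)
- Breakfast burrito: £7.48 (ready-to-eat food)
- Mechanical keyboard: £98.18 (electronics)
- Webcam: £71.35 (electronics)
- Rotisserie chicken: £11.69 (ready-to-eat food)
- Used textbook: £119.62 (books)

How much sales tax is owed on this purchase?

£43.03

Travel guide £17.13: books → 8.25% → £1.413225
Paperback novel £14.20: books → 8.25% → £1.1715
Children's picture book £14.35: books → 8.25% → £1.183875
LED flashlight £27.44: all other tangible goods → 6.5% → £1.7836
Noise-cancelling headphones £138.55: electronics, under £150.00 → 0% → £0.00
Hardcover biography £22.11: books → 8.25% → £1.824075
Smartwatch £239.18: electronics, £150.00 or more → 10% → £23.918
Breakfast burrito £7.48: ready-to-eat food → 9.75% → £0.7293
Mechanical keyboard £98.18: electronics, under £150.00 → 0% → £0.00
Webcam £71.35: electronics, under £150.00 → 0% → £0.00
Rotisserie chicken £11.69: ready-to-eat food → 9.75% → £1.139775
Used textbook £119.62: books → 8.25% → £9.86865
Unrounded tax sum = £43.032 → £43.03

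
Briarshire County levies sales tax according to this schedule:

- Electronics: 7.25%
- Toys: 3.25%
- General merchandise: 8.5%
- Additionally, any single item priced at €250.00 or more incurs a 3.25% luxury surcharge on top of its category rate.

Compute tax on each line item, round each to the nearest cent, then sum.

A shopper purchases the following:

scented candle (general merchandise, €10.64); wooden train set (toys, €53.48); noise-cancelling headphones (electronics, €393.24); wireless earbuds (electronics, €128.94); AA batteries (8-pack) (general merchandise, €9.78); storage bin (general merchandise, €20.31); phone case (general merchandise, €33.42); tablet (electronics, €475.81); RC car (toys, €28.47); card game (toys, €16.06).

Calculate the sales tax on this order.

€110.09

Scented candle €10.64: general merchandise → 8.5% → €0.90
Wooden train set €53.48: toys → 3.25% → €1.74
Noise-cancelling headphones €393.24: electronics → 7.25% + 3.25% surcharge = 10.5% → €41.29
Wireless earbuds €128.94: electronics → 7.25% → €9.35
AA batteries (8-pack) €9.78: general merchandise → 8.5% → €0.83
Storage bin €20.31: general merchandise → 8.5% → €1.73
Phone case €33.42: general merchandise → 8.5% → €2.84
Tablet €475.81: electronics → 7.25% + 3.25% surcharge = 10.5% → €49.96
RC car €28.47: toys → 3.25% → €0.93
Card game €16.06: toys → 3.25% → €0.52
Total tax = €0.90 + €1.74 + €41.29 + €9.35 + €0.83 + €1.73 + €2.84 + €49.96 + €0.93 + €0.52 = €110.09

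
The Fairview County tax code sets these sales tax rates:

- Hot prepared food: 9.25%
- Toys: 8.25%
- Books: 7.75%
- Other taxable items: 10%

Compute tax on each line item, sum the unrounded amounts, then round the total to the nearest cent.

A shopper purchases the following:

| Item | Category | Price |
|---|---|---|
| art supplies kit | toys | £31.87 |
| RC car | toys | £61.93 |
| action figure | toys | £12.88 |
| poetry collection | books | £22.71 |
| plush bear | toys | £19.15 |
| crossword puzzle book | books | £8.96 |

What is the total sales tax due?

£12.84

Art supplies kit £31.87: toys → 8.25% → £2.629275
RC car £61.93: toys → 8.25% → £5.109225
Action figure £12.88: toys → 8.25% → £1.0626
Poetry collection £22.71: books → 7.75% → £1.760025
Plush bear £19.15: toys → 8.25% → £1.579875
Crossword puzzle book £8.96: books → 7.75% → £0.6944
Unrounded tax sum = £12.8354 → £12.84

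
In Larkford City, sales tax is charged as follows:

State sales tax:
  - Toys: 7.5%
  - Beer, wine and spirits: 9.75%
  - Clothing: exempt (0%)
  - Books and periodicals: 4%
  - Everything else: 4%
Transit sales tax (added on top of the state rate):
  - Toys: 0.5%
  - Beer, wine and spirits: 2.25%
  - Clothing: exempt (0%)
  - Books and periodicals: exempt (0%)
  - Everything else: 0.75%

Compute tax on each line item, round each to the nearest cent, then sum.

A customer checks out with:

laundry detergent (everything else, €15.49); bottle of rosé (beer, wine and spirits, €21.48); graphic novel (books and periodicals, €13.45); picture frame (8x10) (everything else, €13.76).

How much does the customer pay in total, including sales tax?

€68.69

Laundry detergent €15.49: everything else → 4% + 0.75% transit = 4.75% → €0.74
Bottle of rosé €21.48: beer, wine and spirits → 9.75% + 2.25% transit = 12% → €2.58
Graphic novel €13.45: books and periodicals → 4% + 0% transit = 4% → €0.54
Picture frame (8x10) €13.76: everything else → 4% + 0.75% transit = 4.75% → €0.65
Subtotal = €64.18; tax = €4.51; total due = €68.69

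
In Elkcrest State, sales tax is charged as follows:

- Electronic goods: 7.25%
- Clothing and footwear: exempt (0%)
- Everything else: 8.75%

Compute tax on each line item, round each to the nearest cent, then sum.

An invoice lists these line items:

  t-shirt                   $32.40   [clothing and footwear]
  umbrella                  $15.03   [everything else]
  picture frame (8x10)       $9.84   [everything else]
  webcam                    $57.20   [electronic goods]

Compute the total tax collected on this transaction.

T-shirt $32.40: clothing and footwear → 0% → $0.00
Umbrella $15.03: everything else → 8.75% → $1.32
Picture frame (8x10) $9.84: everything else → 8.75% → $0.86
Webcam $57.20: electronic goods → 7.25% → $4.15
Total tax = $1.32 + $0.86 + $4.15 = $6.33

$6.33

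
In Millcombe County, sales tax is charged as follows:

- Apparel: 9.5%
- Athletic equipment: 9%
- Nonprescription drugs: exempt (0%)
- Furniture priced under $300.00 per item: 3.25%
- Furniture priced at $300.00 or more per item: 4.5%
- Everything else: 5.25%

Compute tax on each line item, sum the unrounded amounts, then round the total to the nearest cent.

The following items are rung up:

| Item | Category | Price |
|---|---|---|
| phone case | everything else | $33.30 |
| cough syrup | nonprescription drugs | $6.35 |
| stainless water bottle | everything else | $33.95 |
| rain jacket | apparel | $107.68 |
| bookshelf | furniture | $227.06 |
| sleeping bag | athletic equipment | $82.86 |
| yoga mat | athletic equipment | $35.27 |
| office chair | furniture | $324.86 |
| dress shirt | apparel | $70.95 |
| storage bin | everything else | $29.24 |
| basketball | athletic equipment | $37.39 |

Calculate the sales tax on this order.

$58.03

Phone case $33.30: everything else → 5.25% → $1.74825
Cough syrup $6.35: nonprescription drugs → 0% → $0.00
Stainless water bottle $33.95: everything else → 5.25% → $1.782375
Rain jacket $107.68: apparel → 9.5% → $10.2296
Bookshelf $227.06: furniture, under $300.00 → 3.25% → $7.37945
Sleeping bag $82.86: athletic equipment → 9% → $7.4574
Yoga mat $35.27: athletic equipment → 9% → $3.1743
Office chair $324.86: furniture, $300.00 or more → 4.5% → $14.6187
Dress shirt $70.95: apparel → 9.5% → $6.74025
Storage bin $29.24: everything else → 5.25% → $1.5351
Basketball $37.39: athletic equipment → 9% → $3.3651
Unrounded tax sum = $58.030525 → $58.03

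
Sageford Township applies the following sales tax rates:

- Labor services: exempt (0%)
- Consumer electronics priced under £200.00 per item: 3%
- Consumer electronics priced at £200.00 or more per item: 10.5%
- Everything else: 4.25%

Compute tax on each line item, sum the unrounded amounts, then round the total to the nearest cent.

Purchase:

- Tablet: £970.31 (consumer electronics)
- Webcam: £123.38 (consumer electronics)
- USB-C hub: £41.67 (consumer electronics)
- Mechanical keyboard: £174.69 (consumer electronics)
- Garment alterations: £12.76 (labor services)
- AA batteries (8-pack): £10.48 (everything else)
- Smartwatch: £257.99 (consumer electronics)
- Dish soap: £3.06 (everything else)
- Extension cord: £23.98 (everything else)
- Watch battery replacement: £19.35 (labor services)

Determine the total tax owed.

£140.76

Tablet £970.31: consumer electronics, £200.00 or more → 10.5% → £101.88255
Webcam £123.38: consumer electronics, under £200.00 → 3% → £3.7014
USB-C hub £41.67: consumer electronics, under £200.00 → 3% → £1.2501
Mechanical keyboard £174.69: consumer electronics, under £200.00 → 3% → £5.2407
Garment alterations £12.76: labor services → 0% → £0.00
AA batteries (8-pack) £10.48: everything else → 4.25% → £0.4454
Smartwatch £257.99: consumer electronics, £200.00 or more → 10.5% → £27.08895
Dish soap £3.06: everything else → 4.25% → £0.13005
Extension cord £23.98: everything else → 4.25% → £1.01915
Watch battery replacement £19.35: labor services → 0% → £0.00
Unrounded tax sum = £140.7583 → £140.76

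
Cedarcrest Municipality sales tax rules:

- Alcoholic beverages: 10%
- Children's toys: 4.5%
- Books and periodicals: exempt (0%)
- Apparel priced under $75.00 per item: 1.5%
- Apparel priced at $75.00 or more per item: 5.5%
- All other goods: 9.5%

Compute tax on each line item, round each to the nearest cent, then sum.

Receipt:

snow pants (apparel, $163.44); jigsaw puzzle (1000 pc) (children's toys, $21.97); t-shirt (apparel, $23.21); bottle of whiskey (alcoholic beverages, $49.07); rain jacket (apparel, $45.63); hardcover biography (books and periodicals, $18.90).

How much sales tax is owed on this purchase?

Snow pants $163.44: apparel, $75.00 or more → 5.5% → $8.99
Jigsaw puzzle (1000 pc) $21.97: children's toys → 4.5% → $0.99
T-shirt $23.21: apparel, under $75.00 → 1.5% → $0.35
Bottle of whiskey $49.07: alcoholic beverages → 10% → $4.91
Rain jacket $45.63: apparel, under $75.00 → 1.5% → $0.68
Hardcover biography $18.90: books and periodicals → 0% → $0.00
Total tax = $8.99 + $0.99 + $0.35 + $4.91 + $0.68 = $15.92

$15.92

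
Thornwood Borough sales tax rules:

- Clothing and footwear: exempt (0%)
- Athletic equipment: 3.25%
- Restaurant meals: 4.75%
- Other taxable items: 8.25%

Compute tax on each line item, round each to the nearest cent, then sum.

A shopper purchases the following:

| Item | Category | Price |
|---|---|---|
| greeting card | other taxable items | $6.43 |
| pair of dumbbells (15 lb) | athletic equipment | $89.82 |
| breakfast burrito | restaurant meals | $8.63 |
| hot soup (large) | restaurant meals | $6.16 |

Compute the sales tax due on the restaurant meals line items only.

Breakfast burrito $8.63: restaurant meals → 4.75% → $0.41
Hot soup (large) $6.16: restaurant meals → 4.75% → $0.29
Tax on restaurant meals = $0.41 + $0.29 = $0.70

$0.70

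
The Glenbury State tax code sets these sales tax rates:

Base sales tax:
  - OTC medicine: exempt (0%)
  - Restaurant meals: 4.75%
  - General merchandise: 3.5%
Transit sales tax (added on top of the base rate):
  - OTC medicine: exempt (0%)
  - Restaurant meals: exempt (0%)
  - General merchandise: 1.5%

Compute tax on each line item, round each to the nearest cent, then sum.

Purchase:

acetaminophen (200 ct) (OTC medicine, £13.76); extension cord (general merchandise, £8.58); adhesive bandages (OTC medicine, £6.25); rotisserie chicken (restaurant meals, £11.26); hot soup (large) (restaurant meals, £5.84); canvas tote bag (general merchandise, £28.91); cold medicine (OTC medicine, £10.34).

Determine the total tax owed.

Acetaminophen (200 ct) £13.76: OTC medicine → 0% + 0% transit = 0% → £0.00
Extension cord £8.58: general merchandise → 3.5% + 1.5% transit = 5% → £0.43
Adhesive bandages £6.25: OTC medicine → 0% + 0% transit = 0% → £0.00
Rotisserie chicken £11.26: restaurant meals → 4.75% + 0% transit = 4.75% → £0.53
Hot soup (large) £5.84: restaurant meals → 4.75% + 0% transit = 4.75% → £0.28
Canvas tote bag £28.91: general merchandise → 3.5% + 1.5% transit = 5% → £1.45
Cold medicine £10.34: OTC medicine → 0% + 0% transit = 0% → £0.00
Total tax = £0.43 + £0.53 + £0.28 + £1.45 = £2.69

£2.69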